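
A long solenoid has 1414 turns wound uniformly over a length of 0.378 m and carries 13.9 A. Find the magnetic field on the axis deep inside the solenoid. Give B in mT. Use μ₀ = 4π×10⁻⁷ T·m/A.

B ≈ 65.3 mT

Inside a long solenoid, B = μ₀nI with n = 3741 turns/m.
B = 4π×10⁻⁷ × 3741 × 13.9 = 6.53×10⁻² T.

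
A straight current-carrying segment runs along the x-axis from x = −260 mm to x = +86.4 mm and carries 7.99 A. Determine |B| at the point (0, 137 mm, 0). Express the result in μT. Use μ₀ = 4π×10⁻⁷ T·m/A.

For a finite straight segment, B = (μ₀I/4πd)(sinθ₁ + sinθ₂), where θ₁, θ₂ are the angles from the perpendicular to each end.
The perpendicular distance is d = 0.137 m; the end-offsets along the wire are a = 0.26 m and b = 0.0864 m.
sinθ₁ = 0.26/√(0.26²+0.137²) = 0.8847; sinθ₂ = 0.0864/√(0.0864²+0.137²) = 0.5334.
B = (4π×10⁻⁷ × 7.99) / (4π × 0.137) × (0.8847 + 0.5334) = 8.27×10⁻⁶ T.

B ≈ 8.27 μT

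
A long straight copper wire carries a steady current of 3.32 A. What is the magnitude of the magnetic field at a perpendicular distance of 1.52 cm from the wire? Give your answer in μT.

For an infinitely long straight wire, B = μ₀I/(2πd).
B = (4π×10⁻⁷ × 3.32) / (2π × 0.0152) = 4.37×10⁻⁵ T.

B ≈ 43.7 μT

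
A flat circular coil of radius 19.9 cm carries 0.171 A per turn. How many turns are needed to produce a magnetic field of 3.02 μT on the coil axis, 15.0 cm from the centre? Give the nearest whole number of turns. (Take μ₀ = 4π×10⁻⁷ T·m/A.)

For an N-turn coil, B = Nμ₀IR²/[2(R²+z²)^(3/2)]. A single turn gives B₁ = 2.75×10⁻⁷ T with R = 0.199 m, z = 0.15 m.
N = B/B₁ = 3.02×10⁻⁶ / 2.75×10⁻⁷ = 10.98.

N = 11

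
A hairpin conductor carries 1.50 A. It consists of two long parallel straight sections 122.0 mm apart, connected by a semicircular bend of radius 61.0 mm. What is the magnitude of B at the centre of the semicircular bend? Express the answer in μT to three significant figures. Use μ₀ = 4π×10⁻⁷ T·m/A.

The semicircular arc contributes B_arc = μ₀I·π/(4πR) = μ₀I/(4R) = 7.73×10⁻⁶ T.
Each semi-infinite lead is at perpendicular distance R = 0.061 m from the centre, with the perpendicular foot at its near end, so it contributes μ₀I/(4πR); both point the same way, together 4.92×10⁻⁶ T.
Arc and leads all point the same direction: B = 7.73×10⁻⁶ + 4.92×10⁻⁶ = 1.26×10⁻⁵ T.

B ≈ 12.6 μT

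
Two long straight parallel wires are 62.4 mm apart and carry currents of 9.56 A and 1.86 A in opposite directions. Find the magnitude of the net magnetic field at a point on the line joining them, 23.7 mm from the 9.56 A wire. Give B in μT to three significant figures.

Each long wire gives B = μ₀I/(2πd). Distances are d₁ = 0.0237 m and d₂ = 0.0387 m.
B₁ = 8.07×10⁻⁵ T, B₂ = 9.61×10⁻⁶ T.
Between antiparallel currents both contributions point the same way, so they add. B = B₁ + B₂ = 8.07×10⁻⁵ + 9.61×10⁻⁶ = 9.03×10⁻⁵ T.

B ≈ 90.3 μT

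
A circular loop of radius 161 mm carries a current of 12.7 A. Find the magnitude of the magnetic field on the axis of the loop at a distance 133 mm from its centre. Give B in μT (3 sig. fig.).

B ≈ 22.7 μT

On the axis of a circular loop, B = μ₀IR² / [2(R²+z²)^(3/2)].
R² + z² = (0.161)² + (0.133)² = 0.04361 m², and (R²+z²)^(3/2) = 9.11×10⁻³ m³.
B = (4π×10⁻⁷ × 12.7 × 0.02592) / (2 × 9.11×10⁻³) = 2.27×10⁻⁵ T.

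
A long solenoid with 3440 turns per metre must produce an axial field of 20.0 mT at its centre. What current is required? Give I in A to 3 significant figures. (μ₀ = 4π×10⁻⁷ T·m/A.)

Inside a long solenoid B = μ₀nI with n = 3440 m⁻¹, so I = B/(μ₀n).
I = 2.00×10⁻² / (4π×10⁻⁷ × 3440) = 4.63 A.

I ≈ 4.63 A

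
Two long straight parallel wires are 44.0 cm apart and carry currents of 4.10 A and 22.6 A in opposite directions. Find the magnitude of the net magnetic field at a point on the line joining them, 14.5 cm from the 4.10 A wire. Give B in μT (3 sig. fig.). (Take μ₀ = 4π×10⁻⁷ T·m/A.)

B ≈ 21.0 μT

Each long wire gives B = μ₀I/(2πd). Distances are d₁ = 0.145 m and d₂ = 0.295 m.
B₁ = 5.66×10⁻⁶ T, B₂ = 1.53×10⁻⁵ T.
Between antiparallel currents both contributions point the same way, so they add. B = B₁ + B₂ = 5.66×10⁻⁶ + 1.53×10⁻⁵ = 2.10×10⁻⁵ T.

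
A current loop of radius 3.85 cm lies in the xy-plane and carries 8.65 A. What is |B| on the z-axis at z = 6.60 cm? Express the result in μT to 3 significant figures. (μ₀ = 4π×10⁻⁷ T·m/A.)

On the axis of a circular loop, B = μ₀IR² / [2(R²+z²)^(3/2)].
R² + z² = (0.0385)² + (0.066)² = 0.005838 m², and (R²+z²)^(3/2) = 4.46×10⁻⁴ m³.
B = (4π×10⁻⁷ × 8.65 × 0.001482) / (2 × 4.46×10⁻⁴) = 1.81×10⁻⁵ T.

B ≈ 18.1 μT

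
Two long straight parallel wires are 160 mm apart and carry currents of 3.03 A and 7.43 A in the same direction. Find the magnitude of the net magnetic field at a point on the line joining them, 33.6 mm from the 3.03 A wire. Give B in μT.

Each long wire gives B = μ₀I/(2πd). Distances are d₁ = 0.0336 m and d₂ = 0.1264 m.
B₁ = 1.80×10⁻⁵ T, B₂ = 1.18×10⁻⁵ T.
Between parallel currents the two contributions point in opposite directions, so they subtract. B = |B₁ − B₂| = |1.80×10⁻⁵ − 1.18×10⁻⁵| = 6.28×10⁻⁶ T.

B ≈ 6.28 μT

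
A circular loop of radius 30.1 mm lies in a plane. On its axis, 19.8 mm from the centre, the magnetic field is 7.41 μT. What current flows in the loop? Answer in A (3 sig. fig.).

I ≈ 0.609 A

On the axis of a loop, B = μ₀IR²/[2(R²+z²)^(3/2)], so I = 2B(R²+z²)^(3/2)/(μ₀R²).
R² + z² = 0.000906 + 0.000392 = 0.001298 m²; raised to 3/2 gives 4.68×10⁻⁵ m³.
I = 2 × 7.41×10⁻⁶ × 4.68×10⁻⁵ / (1.26×10⁻⁶ × 0.000906) = 0.609 A.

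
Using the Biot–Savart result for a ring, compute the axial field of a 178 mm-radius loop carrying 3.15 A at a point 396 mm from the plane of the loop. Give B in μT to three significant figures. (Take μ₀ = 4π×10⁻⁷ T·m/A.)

On the axis of a circular loop, B = μ₀IR² / [2(R²+z²)^(3/2)].
R² + z² = (0.178)² + (0.396)² = 0.1885 m², and (R²+z²)^(3/2) = 8.18×10⁻² m³.
B = (4π×10⁻⁷ × 3.15 × 0.03168) / (2 × 8.18×10⁻²) = 7.66×10⁻⁷ T.

B ≈ 0.766 μT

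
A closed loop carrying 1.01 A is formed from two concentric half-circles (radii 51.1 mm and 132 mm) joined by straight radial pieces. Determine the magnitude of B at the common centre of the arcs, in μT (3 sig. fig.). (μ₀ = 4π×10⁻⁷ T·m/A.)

B ≈ 3.81 μT

The radial connectors point toward the centre, so dl × r̂ = 0 and they contribute nothing.
Each semicircle gives μ₀I/(4R): inner arc 6.21×10⁻⁶ T, outer arc 2.40×10⁻⁶ T.
The two arcs carry current in opposite angular senses, so their fields oppose: B = |6.21×10⁻⁶ − 2.40×10⁻⁶| = 3.81×10⁻⁶ T.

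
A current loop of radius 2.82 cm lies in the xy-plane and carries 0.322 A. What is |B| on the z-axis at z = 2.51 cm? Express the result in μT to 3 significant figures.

On the axis of a circular loop, B = μ₀IR² / [2(R²+z²)^(3/2)].
R² + z² = (0.0282)² + (0.0251)² = 0.001425 m², and (R²+z²)^(3/2) = 5.38×10⁻⁵ m³.
B = (4π×10⁻⁷ × 0.322 × 0.0007952) / (2 × 5.38×10⁻⁵) = 2.99×10⁻⁶ T.

B ≈ 2.99 μT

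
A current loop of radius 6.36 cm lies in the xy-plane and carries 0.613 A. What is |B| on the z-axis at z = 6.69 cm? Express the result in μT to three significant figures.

On the axis of a circular loop, B = μ₀IR² / [2(R²+z²)^(3/2)].
R² + z² = (0.0636)² + (0.0669)² = 0.008521 m², and (R²+z²)^(3/2) = 7.87×10⁻⁴ m³.
B = (4π×10⁻⁷ × 0.613 × 0.004045) / (2 × 7.87×10⁻⁴) = 1.98×10⁻⁶ T.

B ≈ 1.98 μT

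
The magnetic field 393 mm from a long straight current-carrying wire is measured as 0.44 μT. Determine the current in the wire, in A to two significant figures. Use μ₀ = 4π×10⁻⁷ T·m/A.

I ≈ 0.86 A

For a long straight wire B = μ₀I/(2πd), so I = 2πdB/μ₀.
I = 2π × 0.393 × 4.40×10⁻⁷ / (4π×10⁻⁷) = 0.865 A.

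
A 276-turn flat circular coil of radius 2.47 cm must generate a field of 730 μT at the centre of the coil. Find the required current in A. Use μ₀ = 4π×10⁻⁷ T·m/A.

For an N-turn coil, B = Nμ₀I/(2R) with R = 0.0247 m, so I = 2RB/(Nμ₀) = 2 × 0.0247 × 7.30×10⁻⁴ / (276 × 4π×10⁻⁷) = 0.104 A.

I ≈ 0.104 A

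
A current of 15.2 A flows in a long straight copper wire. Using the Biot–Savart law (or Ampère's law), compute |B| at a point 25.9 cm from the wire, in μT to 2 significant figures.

B ≈ 12 μT

For an infinitely long straight wire, B = μ₀I/(2πd).
B = (4π×10⁻⁷ × 15.2) / (2π × 0.259) = 1.17×10⁻⁵ T.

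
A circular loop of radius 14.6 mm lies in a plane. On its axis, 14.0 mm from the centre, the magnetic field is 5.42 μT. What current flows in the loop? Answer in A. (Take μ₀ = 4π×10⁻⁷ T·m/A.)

On the axis of a loop, B = μ₀IR²/[2(R²+z²)^(3/2)], so I = 2B(R²+z²)^(3/2)/(μ₀R²).
R² + z² = 0.0002132 + 0.000196 = 0.0004092 m²; raised to 3/2 gives 8.28×10⁻⁶ m³.
I = 2 × 5.42×10⁻⁶ × 8.28×10⁻⁶ / (1.26×10⁻⁶ × 0.0002132) = 0.335 A.

I ≈ 0.335 A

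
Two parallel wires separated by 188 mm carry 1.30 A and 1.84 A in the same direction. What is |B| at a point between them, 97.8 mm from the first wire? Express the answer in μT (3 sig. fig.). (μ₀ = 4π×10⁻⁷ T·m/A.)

Each long wire gives B = μ₀I/(2πd). Distances are d₁ = 0.0978 m and d₂ = 0.0902 m.
B₁ = 2.66×10⁻⁶ T, B₂ = 4.08×10⁻⁶ T.
Between parallel currents the two contributions point in opposite directions, so they subtract. B = |B₁ − B₂| = |2.66×10⁻⁶ − 4.08×10⁻⁶| = 1.42×10⁻⁶ T.

B ≈ 1.42 μT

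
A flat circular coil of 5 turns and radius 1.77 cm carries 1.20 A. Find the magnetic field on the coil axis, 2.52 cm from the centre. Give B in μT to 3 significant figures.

B ≈ 40.4 μT

For an N-turn flat coil, B = Nμ₀IR²/[2(R²+z²)^(3/2)] with R = 0.0177 m, z = 0.0252 m.
B = 5 × 8.09×10⁻⁶ T = 4.04×10⁻⁵ T.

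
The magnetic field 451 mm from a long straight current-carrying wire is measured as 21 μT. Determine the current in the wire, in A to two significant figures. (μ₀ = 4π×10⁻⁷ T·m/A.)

For a long straight wire B = μ₀I/(2πd), so I = 2πdB/μ₀.
I = 2π × 0.451 × 2.10×10⁻⁵ / (4π×10⁻⁷) = 47.4 A.

I ≈ 47 A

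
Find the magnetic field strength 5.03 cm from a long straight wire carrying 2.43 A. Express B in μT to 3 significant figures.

B ≈ 9.66 μT

For an infinitely long straight wire, B = μ₀I/(2πd).
B = (4π×10⁻⁷ × 2.43) / (2π × 0.0503) = 9.66×10⁻⁶ T.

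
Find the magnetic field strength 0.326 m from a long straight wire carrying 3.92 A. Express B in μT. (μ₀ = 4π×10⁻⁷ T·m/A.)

B ≈ 2.40 μT

For an infinitely long straight wire, B = μ₀I/(2πd).
B = (4π×10⁻⁷ × 3.92) / (2π × 0.326) = 2.40×10⁻⁶ T.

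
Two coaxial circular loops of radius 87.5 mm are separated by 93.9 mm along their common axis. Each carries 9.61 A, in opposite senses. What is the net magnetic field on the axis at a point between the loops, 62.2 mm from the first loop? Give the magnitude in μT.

Each loop contributes B = μ₀IR²/[2(R²+z²)^(3/2)] on the axis, with z measured from that loop.
Loop 1 (z = 0.0622 m): B₁ = 3.74×10⁻⁵ T. Loop 2 (z = 0.0317 m): B₂ = 5.74×10⁻⁵ T.
The fields oppose: B = |B₁ − B₂| = 2.00×10⁻⁵ T.

B ≈ 20.0 μT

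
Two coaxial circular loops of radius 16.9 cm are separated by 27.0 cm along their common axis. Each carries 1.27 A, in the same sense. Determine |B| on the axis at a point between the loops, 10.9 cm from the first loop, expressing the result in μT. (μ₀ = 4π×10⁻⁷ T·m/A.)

B ≈ 4.59 μT

Each loop contributes B = μ₀IR²/[2(R²+z²)^(3/2)] on the axis, with z measured from that loop.
Loop 1 (z = 0.109 m): B₁ = 2.80×10⁻⁶ T. Loop 2 (z = 0.161 m): B₂ = 1.79×10⁻⁶ T.
The fields add: B = B₁ + B₂ = 4.59×10⁻⁶ T.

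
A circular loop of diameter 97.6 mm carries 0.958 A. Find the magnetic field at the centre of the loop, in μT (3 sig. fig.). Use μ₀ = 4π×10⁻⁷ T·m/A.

At the centre of a circular loop the Biot–Savart law gives B = μ₀I/(2R) (so R = 0.0488 m).
B = (4π×10⁻⁷ × 0.958) / (2 × 0.0488) = 1.23×10⁻⁵ T.

B ≈ 12.3 μT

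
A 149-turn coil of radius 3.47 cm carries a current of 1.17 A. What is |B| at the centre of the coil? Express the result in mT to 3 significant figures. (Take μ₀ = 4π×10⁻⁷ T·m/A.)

B ≈ 3.16 mT

For an N-turn flat coil, B = Nμ₀I/(2R) with R = 0.0347 m.
B = 149 × 2.12×10⁻⁵ T = 3.16×10⁻³ T.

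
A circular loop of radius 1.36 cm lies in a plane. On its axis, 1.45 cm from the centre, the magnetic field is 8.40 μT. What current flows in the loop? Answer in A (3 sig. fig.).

I ≈ 0.568 A

On the axis of a loop, B = μ₀IR²/[2(R²+z²)^(3/2)], so I = 2B(R²+z²)^(3/2)/(μ₀R²).
R² + z² = 0.000185 + 0.0002102 = 0.0003952 m²; raised to 3/2 gives 7.86×10⁻⁶ m³.
I = 2 × 8.40×10⁻⁶ × 7.86×10⁻⁶ / (1.26×10⁻⁶ × 0.000185) = 0.568 A.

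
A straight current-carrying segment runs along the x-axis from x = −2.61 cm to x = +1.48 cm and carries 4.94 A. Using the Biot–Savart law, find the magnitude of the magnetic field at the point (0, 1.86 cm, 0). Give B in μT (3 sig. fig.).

B ≈ 38.2 μT

For a finite straight segment, B = (μ₀I/4πd)(sinθ₁ + sinθ₂), where θ₁, θ₂ are the angles from the perpendicular to each end.
The perpendicular distance is d = 0.0186 m; the end-offsets along the wire are a = 0.0261 m and b = 0.0148 m.
sinθ₁ = 0.0261/√(0.0261²+0.0186²) = 0.8144; sinθ₂ = 0.0148/√(0.0148²+0.0186²) = 0.6226.
B = (4π×10⁻⁷ × 4.94) / (4π × 0.0186) × (0.8144 + 0.6226) = 3.82×10⁻⁵ T.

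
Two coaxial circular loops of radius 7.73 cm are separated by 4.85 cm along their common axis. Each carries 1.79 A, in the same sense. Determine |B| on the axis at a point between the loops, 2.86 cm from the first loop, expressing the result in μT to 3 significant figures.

B ≈ 25.2 μT

Each loop contributes B = μ₀IR²/[2(R²+z²)^(3/2)] on the axis, with z measured from that loop.
Loop 1 (z = 0.0286 m): B₁ = 1.20×10⁻⁵ T. Loop 2 (z = 0.0199 m): B₂ = 1.32×10⁻⁵ T.
The fields add: B = B₁ + B₂ = 2.52×10⁻⁵ T.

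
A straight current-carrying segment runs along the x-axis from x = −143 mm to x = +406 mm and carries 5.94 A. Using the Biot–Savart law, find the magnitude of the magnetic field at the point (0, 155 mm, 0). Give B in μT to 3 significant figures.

B ≈ 6.18 μT

For a finite straight segment, B = (μ₀I/4πd)(sinθ₁ + sinθ₂), where θ₁, θ₂ are the angles from the perpendicular to each end.
The perpendicular distance is d = 0.155 m; the end-offsets along the wire are a = 0.143 m and b = 0.406 m.
sinθ₁ = 0.143/√(0.143²+0.155²) = 0.6781; sinθ₂ = 0.406/√(0.406²+0.155²) = 0.9342.
B = (4π×10⁻⁷ × 5.94) / (4π × 0.155) × (0.6781 + 0.9342) = 6.18×10⁻⁶ T.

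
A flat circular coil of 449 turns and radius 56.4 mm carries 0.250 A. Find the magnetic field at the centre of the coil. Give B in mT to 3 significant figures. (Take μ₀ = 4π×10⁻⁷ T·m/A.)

For an N-turn flat coil, B = Nμ₀I/(2R) with R = 0.0564 m.
B = 449 × 2.79×10⁻⁶ T = 1.25×10⁻³ T.

B ≈ 1.25 mT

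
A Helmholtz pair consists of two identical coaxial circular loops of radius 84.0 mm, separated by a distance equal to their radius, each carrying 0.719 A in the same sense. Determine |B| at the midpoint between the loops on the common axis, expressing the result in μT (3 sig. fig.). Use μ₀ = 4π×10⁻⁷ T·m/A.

Each loop contributes B = μ₀IR²/[2(R²+z²)^(3/2)] on the axis, with z measured from that loop.
Loop 1 (z = 0.042 m): B₁ = 3.85×10⁻⁶ T. Loop 2 (z = 0.042 m): B₂ = 3.85×10⁻⁶ T.
The fields add: B = B₁ + B₂ = 7.70×10⁻⁶ T.

B ≈ 7.70 μT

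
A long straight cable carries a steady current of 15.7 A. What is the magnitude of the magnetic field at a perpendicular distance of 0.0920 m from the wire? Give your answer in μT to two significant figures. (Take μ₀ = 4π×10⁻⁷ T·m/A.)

B ≈ 34 μT

For an infinitely long straight wire, B = μ₀I/(2πd).
B = (4π×10⁻⁷ × 15.7) / (2π × 0.092) = 3.41×10⁻⁵ T.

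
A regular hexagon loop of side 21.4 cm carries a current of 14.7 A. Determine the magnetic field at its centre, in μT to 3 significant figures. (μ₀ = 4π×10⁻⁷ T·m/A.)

B ≈ 47.6 μT

Each side is a finite straight segment at perpendicular distance d = a/(2 tan(π/6)) = 0.1853 m from the centre, with end-angles ±π/6.
One side contributes B₁ = (μ₀I/4πd)·2 sin(π/6) = 7.93×10⁻⁶ T.
All 6 sides add in the same direction: B = 6 × 7.93×10⁻⁶ = 4.76×10⁻⁵ T.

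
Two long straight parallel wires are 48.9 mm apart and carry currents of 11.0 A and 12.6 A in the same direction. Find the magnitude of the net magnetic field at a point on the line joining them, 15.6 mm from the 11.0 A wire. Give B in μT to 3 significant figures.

B ≈ 65.3 μT

Each long wire gives B = μ₀I/(2πd). Distances are d₁ = 0.0156 m and d₂ = 0.0333 m.
B₁ = 1.41×10⁻⁴ T, B₂ = 7.57×10⁻⁵ T.
Between parallel currents the two contributions point in opposite directions, so they subtract. B = |B₁ − B₂| = |1.41×10⁻⁴ − 7.57×10⁻⁵| = 6.53×10⁻⁵ T.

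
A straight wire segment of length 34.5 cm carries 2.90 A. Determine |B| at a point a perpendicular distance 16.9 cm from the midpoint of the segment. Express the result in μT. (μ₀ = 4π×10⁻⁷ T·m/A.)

For a finite straight segment, B = (μ₀I/4πd)(sinθ₁ + sinθ₂), where θ₁, θ₂ are the angles from the perpendicular to each end.
The perpendicular from the point meets the wire at its midpoint, so each end is L/2 = 0.1725 m away along the wire.
sinθ₁ = 0.1725/√(0.1725²+0.169²) = 0.7143; sinθ₂ = 0.1725/√(0.1725²+0.169²) = 0.7143.
B = (4π×10⁻⁷ × 2.90) / (4π × 0.169) × (0.7143 + 0.7143) = 2.45×10⁻⁶ T.

B ≈ 2.45 μT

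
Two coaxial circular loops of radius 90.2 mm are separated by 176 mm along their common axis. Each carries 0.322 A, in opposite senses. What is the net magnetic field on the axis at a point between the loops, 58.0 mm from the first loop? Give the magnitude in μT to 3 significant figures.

Each loop contributes B = μ₀IR²/[2(R²+z²)^(3/2)] on the axis, with z measured from that loop.
Loop 1 (z = 0.058 m): B₁ = 1.33×10⁻⁶ T. Loop 2 (z = 0.118 m): B₂ = 5.02×10⁻⁷ T.
The fields oppose: B = |B₁ − B₂| = 8.32×10⁻⁷ T.

B ≈ 0.832 μT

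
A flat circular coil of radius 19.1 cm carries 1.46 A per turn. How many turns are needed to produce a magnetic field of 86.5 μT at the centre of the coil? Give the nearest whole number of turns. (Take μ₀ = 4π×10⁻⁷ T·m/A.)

For an N-turn coil, B = Nμ₀I/(2R). A single turn gives B₁ = 4.80×10⁻⁶ T with R = 0.191 m.
N = B/B₁ = 8.65×10⁻⁵ / 4.80×10⁻⁶ = 18.01.

N = 18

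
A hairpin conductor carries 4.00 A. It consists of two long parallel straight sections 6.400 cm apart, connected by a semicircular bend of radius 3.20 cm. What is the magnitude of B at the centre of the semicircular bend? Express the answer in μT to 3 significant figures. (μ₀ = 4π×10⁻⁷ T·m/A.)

The semicircular arc contributes B_arc = μ₀I·π/(4πR) = μ₀I/(4R) = 3.93×10⁻⁵ T.
Each semi-infinite lead is at perpendicular distance R = 0.032 m from the centre, with the perpendicular foot at its near end, so it contributes μ₀I/(4πR); both point the same way, together 2.50×10⁻⁵ T.
Arc and leads all point the same direction: B = 3.93×10⁻⁵ + 2.50×10⁻⁵ = 6.43×10⁻⁵ T.

B ≈ 64.3 μT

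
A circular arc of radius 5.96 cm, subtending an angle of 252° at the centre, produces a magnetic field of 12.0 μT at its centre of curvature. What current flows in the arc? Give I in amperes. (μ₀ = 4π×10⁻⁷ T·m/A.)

I ≈ 1.63 A

For a circular arc, B = μ₀Iφ/(4πR) with φ in radians; here φ = 4.398 rad.
So I = 4πRB/(μ₀φ) = 4π × 0.0596 × 1.20×10⁻⁵ / (4π×10⁻⁷ × 4.398) = 1.63 A.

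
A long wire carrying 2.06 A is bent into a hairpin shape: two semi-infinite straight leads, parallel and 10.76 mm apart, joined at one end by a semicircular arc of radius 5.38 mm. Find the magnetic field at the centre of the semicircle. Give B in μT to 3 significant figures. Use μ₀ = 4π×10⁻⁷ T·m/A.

The semicircular arc contributes B_arc = μ₀I·π/(4πR) = μ₀I/(4R) = 1.20×10⁻⁴ T.
Each semi-infinite lead is at perpendicular distance R = 0.00538 m from the centre, with the perpendicular foot at its near end, so it contributes μ₀I/(4πR); both point the same way, together 7.66×10⁻⁵ T.
Arc and leads all point the same direction: B = 1.20×10⁻⁴ + 7.66×10⁻⁵ = 1.97×10⁻⁴ T.

B ≈ 197 μT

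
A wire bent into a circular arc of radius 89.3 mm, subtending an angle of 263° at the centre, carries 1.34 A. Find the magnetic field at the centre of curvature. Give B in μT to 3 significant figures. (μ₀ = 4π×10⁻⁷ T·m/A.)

The Biot–Savart field of a circular arc at its centre is B = μ₀Iφ/(4πR), with φ = 4.59 rad.
B = (4π×10⁻⁷ × 1.34 × 4.59) / (4π × 0.0893) = 6.89×10⁻⁶ T.

B ≈ 6.89 μT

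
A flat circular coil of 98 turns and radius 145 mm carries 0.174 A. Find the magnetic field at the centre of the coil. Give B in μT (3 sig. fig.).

B ≈ 73.9 μT

For an N-turn flat coil, B = Nμ₀I/(2R) with R = 0.145 m.
B = 98 × 7.54×10⁻⁷ T = 7.39×10⁻⁵ T.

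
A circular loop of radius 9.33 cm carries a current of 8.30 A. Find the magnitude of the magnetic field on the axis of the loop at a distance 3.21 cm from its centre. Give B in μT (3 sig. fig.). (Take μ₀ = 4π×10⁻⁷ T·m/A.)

B ≈ 47.3 μT

On the axis of a circular loop, B = μ₀IR² / [2(R²+z²)^(3/2)].
R² + z² = (0.0933)² + (0.0321)² = 0.009735 m², and (R²+z²)^(3/2) = 9.61×10⁻⁴ m³.
B = (4π×10⁻⁷ × 8.30 × 0.008705) / (2 × 9.61×10⁻⁴) = 4.73×10⁻⁵ T.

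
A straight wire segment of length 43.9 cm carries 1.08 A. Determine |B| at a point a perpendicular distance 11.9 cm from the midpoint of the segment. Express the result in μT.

For a finite straight segment, B = (μ₀I/4πd)(sinθ₁ + sinθ₂), where θ₁, θ₂ are the angles from the perpendicular to each end.
The perpendicular from the point meets the wire at its midpoint, so each end is L/2 = 0.2195 m away along the wire.
sinθ₁ = 0.2195/√(0.2195²+0.119²) = 0.8791; sinθ₂ = 0.2195/√(0.2195²+0.119²) = 0.8791.
B = (4π×10⁻⁷ × 1.08) / (4π × 0.119) × (0.8791 + 0.8791) = 1.60×10⁻⁶ T.

B ≈ 1.60 μT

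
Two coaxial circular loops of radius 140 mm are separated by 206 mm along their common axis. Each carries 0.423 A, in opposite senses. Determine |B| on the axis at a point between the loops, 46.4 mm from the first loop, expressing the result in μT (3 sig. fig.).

B ≈ 1.08 μT

Each loop contributes B = μ₀IR²/[2(R²+z²)^(3/2)] on the axis, with z measured from that loop.
Loop 1 (z = 0.0464 m): B₁ = 1.62×10⁻⁶ T. Loop 2 (z = 0.1596 m): B₂ = 5.44×10⁻⁷ T.
The fields oppose: B = |B₁ − B₂| = 1.08×10⁻⁶ T.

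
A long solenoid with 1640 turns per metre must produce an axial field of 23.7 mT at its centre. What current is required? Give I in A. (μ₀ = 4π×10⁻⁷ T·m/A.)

I ≈ 11.5 A

Inside a long solenoid B = μ₀nI with n = 1640 m⁻¹, so I = B/(μ₀n).
I = 2.37×10⁻² / (4π×10⁻⁷ × 1640) = 11.5 A.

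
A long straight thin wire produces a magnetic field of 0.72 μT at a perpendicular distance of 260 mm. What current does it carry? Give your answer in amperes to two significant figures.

For a long straight wire B = μ₀I/(2πd), so I = 2πdB/μ₀.
I = 2π × 0.26 × 7.20×10⁻⁷ / (4π×10⁻⁷) = 0.936 A.

I ≈ 0.94 A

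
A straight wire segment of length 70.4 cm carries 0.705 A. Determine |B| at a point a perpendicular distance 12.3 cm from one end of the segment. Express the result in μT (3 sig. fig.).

For a finite straight segment, B = (μ₀I/4πd)(sinθ₁ + sinθ₂), where θ₁, θ₂ are the angles from the perpendicular to each end.
The perpendicular foot is at one end, so the two end-offsets along the wire are 0 and L = 0.704 m.
sinθ₁ = 0/√(0²+0.123²) = 0.0000; sinθ₂ = 0.704/√(0.704²+0.123²) = 0.9851.
B = (4π×10⁻⁷ × 0.705) / (4π × 0.123) × (0.0000 + 0.9851) = 5.65×10⁻⁷ T.

B ≈ 0.565 μT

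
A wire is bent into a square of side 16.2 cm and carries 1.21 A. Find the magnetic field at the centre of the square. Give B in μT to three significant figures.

B ≈ 8.45 μT

Each side is a finite straight segment at perpendicular distance d = a/(2 tan(π/4)) = 0.081 m from the centre, with end-angles ±π/4.
One side contributes B₁ = (μ₀I/4πd)·2 sin(π/4) = 2.11×10⁻⁶ T.
All 4 sides add in the same direction: B = 4 × 2.11×10⁻⁶ = 8.45×10⁻⁶ T.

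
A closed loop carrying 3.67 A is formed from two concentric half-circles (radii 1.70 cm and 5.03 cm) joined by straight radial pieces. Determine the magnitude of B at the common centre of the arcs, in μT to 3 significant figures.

B ≈ 44.9 μT

The radial connectors point toward the centre, so dl × r̂ = 0 and they contribute nothing.
Each semicircle gives μ₀I/(4R): inner arc 6.78×10⁻⁵ T, outer arc 2.29×10⁻⁵ T.
The two arcs carry current in opposite angular senses, so their fields oppose: B = |6.78×10⁻⁵ − 2.29×10⁻⁵| = 4.49×10⁻⁵ T.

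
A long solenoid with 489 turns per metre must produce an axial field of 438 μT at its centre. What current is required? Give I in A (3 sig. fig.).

Inside a long solenoid B = μ₀nI with n = 489 m⁻¹, so I = B/(μ₀n).
I = 4.38×10⁻⁴ / (4π×10⁻⁷ × 489) = 0.713 A.

I ≈ 0.713 A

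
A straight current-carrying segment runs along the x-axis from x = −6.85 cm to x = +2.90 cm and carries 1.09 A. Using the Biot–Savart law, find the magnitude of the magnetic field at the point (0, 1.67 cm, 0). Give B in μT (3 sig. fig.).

B ≈ 12.0 μT

For a finite straight segment, B = (μ₀I/4πd)(sinθ₁ + sinθ₂), where θ₁, θ₂ are the angles from the perpendicular to each end.
The perpendicular distance is d = 0.0167 m; the end-offsets along the wire are a = 0.0685 m and b = 0.029 m.
sinθ₁ = 0.0685/√(0.0685²+0.0167²) = 0.9715; sinθ₂ = 0.029/√(0.029²+0.0167²) = 0.8666.
B = (4π×10⁻⁷ × 1.09) / (4π × 0.0167) × (0.9715 + 0.8666) = 1.20×10⁻⁵ T.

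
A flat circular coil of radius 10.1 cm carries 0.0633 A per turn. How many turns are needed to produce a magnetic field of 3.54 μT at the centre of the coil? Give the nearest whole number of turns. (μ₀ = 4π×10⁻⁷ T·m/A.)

N = 9

For an N-turn coil, B = Nμ₀I/(2R). A single turn gives B₁ = 3.94×10⁻⁷ T with R = 0.101 m.
N = B/B₁ = 3.54×10⁻⁶ / 3.94×10⁻⁷ = 8.99.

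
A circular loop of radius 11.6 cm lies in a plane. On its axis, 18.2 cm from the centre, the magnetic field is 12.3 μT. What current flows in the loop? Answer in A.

On the axis of a loop, B = μ₀IR²/[2(R²+z²)^(3/2)], so I = 2B(R²+z²)^(3/2)/(μ₀R²).
R² + z² = 0.01346 + 0.03312 = 0.04658 m²; raised to 3/2 gives 1.01×10⁻² m³.
I = 2 × 1.23×10⁻⁵ × 1.01×10⁻² / (1.26×10⁻⁶ × 0.01346) = 14.6 A.

I ≈ 14.6 A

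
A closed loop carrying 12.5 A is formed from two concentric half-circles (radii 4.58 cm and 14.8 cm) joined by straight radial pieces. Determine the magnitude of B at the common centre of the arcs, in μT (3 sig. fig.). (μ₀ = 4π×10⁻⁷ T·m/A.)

The radial connectors point toward the centre, so dl × r̂ = 0 and they contribute nothing.
Each semicircle gives μ₀I/(4R): inner arc 8.57×10⁻⁵ T, outer arc 2.65×10⁻⁵ T.
The two arcs carry current in opposite angular senses, so their fields oppose: B = |8.57×10⁻⁵ − 2.65×10⁻⁵| = 5.92×10⁻⁵ T.

B ≈ 59.2 μT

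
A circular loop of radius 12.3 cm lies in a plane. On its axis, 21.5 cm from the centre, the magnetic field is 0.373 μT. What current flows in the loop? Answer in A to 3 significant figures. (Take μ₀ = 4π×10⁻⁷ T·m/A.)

On the axis of a loop, B = μ₀IR²/[2(R²+z²)^(3/2)], so I = 2B(R²+z²)^(3/2)/(μ₀R²).
R² + z² = 0.01513 + 0.04622 = 0.06135 m²; raised to 3/2 gives 1.52×10⁻² m³.
I = 2 × 3.73×10⁻⁷ × 1.52×10⁻² / (1.26×10⁻⁶ × 0.01513) = 0.596 A.

I ≈ 0.596 A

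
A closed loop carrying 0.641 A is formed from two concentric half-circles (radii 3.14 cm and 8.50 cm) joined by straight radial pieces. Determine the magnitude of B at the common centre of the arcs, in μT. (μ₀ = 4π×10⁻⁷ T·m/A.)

B ≈ 4.04 μT

The radial connectors point toward the centre, so dl × r̂ = 0 and they contribute nothing.
Each semicircle gives μ₀I/(4R): inner arc 6.41×10⁻⁶ T, outer arc 2.37×10⁻⁶ T.
The two arcs carry current in opposite angular senses, so their fields oppose: B = |6.41×10⁻⁶ − 2.37×10⁻⁶| = 4.04×10⁻⁶ T.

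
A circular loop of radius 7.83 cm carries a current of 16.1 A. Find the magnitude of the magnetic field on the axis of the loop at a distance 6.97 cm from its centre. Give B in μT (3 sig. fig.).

On the axis of a circular loop, B = μ₀IR² / [2(R²+z²)^(3/2)].
R² + z² = (0.0783)² + (0.0697)² = 0.01099 m², and (R²+z²)^(3/2) = 1.15×10⁻³ m³.
B = (4π×10⁻⁷ × 16.1 × 0.006131) / (2 × 1.15×10⁻³) = 5.38×10⁻⁵ T.

B ≈ 53.8 μT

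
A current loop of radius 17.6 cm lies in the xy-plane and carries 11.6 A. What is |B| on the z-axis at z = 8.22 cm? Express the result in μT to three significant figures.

B ≈ 30.8 μT

On the axis of a circular loop, B = μ₀IR² / [2(R²+z²)^(3/2)].
R² + z² = (0.176)² + (0.0822)² = 0.03773 m², and (R²+z²)^(3/2) = 7.33×10⁻³ m³.
B = (4π×10⁻⁷ × 11.6 × 0.03098) / (2 × 7.33×10⁻³) = 3.08×10⁻⁵ T.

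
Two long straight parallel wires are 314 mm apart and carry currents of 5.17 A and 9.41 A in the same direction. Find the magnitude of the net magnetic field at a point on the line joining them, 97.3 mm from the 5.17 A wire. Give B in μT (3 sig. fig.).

Each long wire gives B = μ₀I/(2πd). Distances are d₁ = 0.0973 m and d₂ = 0.2167 m.
B₁ = 1.06×10⁻⁵ T, B₂ = 8.68×10⁻⁶ T.
Between parallel currents the two contributions point in opposite directions, so they subtract. B = |B₁ − B₂| = |1.06×10⁻⁵ − 8.68×10⁻⁶| = 1.94×10⁻⁶ T.

B ≈ 1.94 μT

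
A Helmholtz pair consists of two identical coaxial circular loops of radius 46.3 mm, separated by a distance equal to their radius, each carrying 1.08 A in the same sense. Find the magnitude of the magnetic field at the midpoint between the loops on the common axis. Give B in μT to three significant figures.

B ≈ 21.0 μT

Each loop contributes B = μ₀IR²/[2(R²+z²)^(3/2)] on the axis, with z measured from that loop.
Loop 1 (z = 0.02315 m): B₁ = 1.05×10⁻⁵ T. Loop 2 (z = 0.02315 m): B₂ = 1.05×10⁻⁵ T.
The fields add: B = B₁ + B₂ = 2.10×10⁻⁵ T.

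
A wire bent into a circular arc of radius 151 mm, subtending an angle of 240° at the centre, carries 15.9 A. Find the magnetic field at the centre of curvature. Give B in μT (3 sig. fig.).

B ≈ 44.1 μT

The Biot–Savart field of a circular arc at its centre is B = μ₀Iφ/(4πR), with φ = 4.189 rad.
B = (4π×10⁻⁷ × 15.9 × 4.189) / (4π × 0.151) = 4.41×10⁻⁵ T.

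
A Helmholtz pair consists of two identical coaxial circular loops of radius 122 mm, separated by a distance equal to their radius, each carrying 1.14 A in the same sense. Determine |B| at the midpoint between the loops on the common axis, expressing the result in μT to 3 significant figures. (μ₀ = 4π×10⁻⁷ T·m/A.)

B ≈ 8.40 μT

Each loop contributes B = μ₀IR²/[2(R²+z²)^(3/2)] on the axis, with z measured from that loop.
Loop 1 (z = 0.061 m): B₁ = 4.20×10⁻⁶ T. Loop 2 (z = 0.061 m): B₂ = 4.20×10⁻⁶ T.
The fields add: B = B₁ + B₂ = 8.40×10⁻⁶ T.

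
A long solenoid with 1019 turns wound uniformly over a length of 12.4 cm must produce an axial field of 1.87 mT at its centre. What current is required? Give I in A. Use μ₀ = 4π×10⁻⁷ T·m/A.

I ≈ 0.181 A

Inside a long solenoid B = μ₀nI with n = 8218 m⁻¹, so I = B/(μ₀n).
I = 1.87×10⁻³ / (4π×10⁻⁷ × 8218) = 0.181 A.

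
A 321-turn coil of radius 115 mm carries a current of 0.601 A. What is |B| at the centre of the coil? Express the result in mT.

For an N-turn flat coil, B = Nμ₀I/(2R) with R = 0.115 m.
B = 321 × 3.28×10⁻⁶ T = 1.05×10⁻³ T.

B ≈ 1.05 mT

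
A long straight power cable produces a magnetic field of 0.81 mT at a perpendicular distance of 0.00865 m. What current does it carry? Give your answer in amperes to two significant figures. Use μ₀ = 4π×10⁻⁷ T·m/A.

I ≈ 35 A

For a long straight wire B = μ₀I/(2πd), so I = 2πdB/μ₀.
I = 2π × 0.00865 × 8.10×10⁻⁴ / (4π×10⁻⁷) = 35.0 A.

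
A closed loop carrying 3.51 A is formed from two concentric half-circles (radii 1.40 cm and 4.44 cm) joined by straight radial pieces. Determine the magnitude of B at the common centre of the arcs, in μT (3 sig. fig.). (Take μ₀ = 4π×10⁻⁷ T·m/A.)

The radial connectors point toward the centre, so dl × r̂ = 0 and they contribute nothing.
Each semicircle gives μ₀I/(4R): inner arc 7.88×10⁻⁵ T, outer arc 2.48×10⁻⁵ T.
The two arcs carry current in opposite angular senses, so their fields oppose: B = |7.88×10⁻⁵ − 2.48×10⁻⁵| = 5.39×10⁻⁵ T.

B ≈ 53.9 μT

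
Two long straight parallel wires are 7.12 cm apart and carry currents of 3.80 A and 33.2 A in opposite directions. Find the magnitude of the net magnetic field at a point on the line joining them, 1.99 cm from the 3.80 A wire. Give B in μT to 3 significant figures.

B ≈ 168 μT

Each long wire gives B = μ₀I/(2πd). Distances are d₁ = 0.0199 m and d₂ = 0.0513 m.
B₁ = 3.82×10⁻⁵ T, B₂ = 1.29×10⁻⁴ T.
Between antiparallel currents both contributions point the same way, so they add. B = B₁ + B₂ = 3.82×10⁻⁵ + 1.29×10⁻⁴ = 1.68×10⁻⁴ T.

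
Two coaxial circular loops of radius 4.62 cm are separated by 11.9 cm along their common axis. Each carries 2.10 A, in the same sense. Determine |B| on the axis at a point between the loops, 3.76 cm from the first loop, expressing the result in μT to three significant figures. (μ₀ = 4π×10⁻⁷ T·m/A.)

Each loop contributes B = μ₀IR²/[2(R²+z²)^(3/2)] on the axis, with z measured from that loop.
Loop 1 (z = 0.0376 m): B₁ = 1.33×10⁻⁵ T. Loop 2 (z = 0.0814 m): B₂ = 3.43×10⁻⁶ T.
The fields add: B = B₁ + B₂ = 1.68×10⁻⁵ T.

B ≈ 16.8 μT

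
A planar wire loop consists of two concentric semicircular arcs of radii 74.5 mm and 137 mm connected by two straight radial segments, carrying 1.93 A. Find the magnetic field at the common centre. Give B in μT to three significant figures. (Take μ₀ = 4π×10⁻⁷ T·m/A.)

B ≈ 3.71 μT

The radial connectors point toward the centre, so dl × r̂ = 0 and they contribute nothing.
Each semicircle gives μ₀I/(4R): inner arc 8.14×10⁻⁶ T, outer arc 4.43×10⁻⁶ T.
The two arcs carry current in opposite angular senses, so their fields oppose: B = |8.14×10⁻⁶ − 4.43×10⁻⁶| = 3.71×10⁻⁶ T.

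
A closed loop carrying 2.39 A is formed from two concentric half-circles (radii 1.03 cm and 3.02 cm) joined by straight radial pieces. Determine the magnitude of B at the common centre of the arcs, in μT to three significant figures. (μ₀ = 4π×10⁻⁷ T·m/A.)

The radial connectors point toward the centre, so dl × r̂ = 0 and they contribute nothing.
Each semicircle gives μ₀I/(4R): inner arc 7.29×10⁻⁵ T, outer arc 2.49×10⁻⁵ T.
The two arcs carry current in opposite angular senses, so their fields oppose: B = |7.29×10⁻⁵ − 2.49×10⁻⁵| = 4.80×10⁻⁵ T.

B ≈ 48.0 μT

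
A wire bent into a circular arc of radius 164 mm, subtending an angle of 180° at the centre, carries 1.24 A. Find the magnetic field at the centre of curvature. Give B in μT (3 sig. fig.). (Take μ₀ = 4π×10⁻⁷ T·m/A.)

B ≈ 2.38 μT

The Biot–Savart field of a circular arc at its centre is B = μ₀Iφ/(4πR), with φ = 3.142 rad.
B = (4π×10⁻⁷ × 1.24 × 3.142) / (4π × 0.164) = 2.38×10⁻⁶ T.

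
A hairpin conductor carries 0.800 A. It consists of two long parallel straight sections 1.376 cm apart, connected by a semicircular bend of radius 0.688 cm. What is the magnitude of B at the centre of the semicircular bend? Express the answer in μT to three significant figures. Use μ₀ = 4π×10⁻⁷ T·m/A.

B ≈ 59.8 μT

The semicircular arc contributes B_arc = μ₀I·π/(4πR) = μ₀I/(4R) = 3.65×10⁻⁵ T.
Each semi-infinite lead is at perpendicular distance R = 0.00688 m from the centre, with the perpendicular foot at its near end, so it contributes μ₀I/(4πR); both point the same way, together 2.33×10⁻⁵ T.
Arc and leads all point the same direction: B = 3.65×10⁻⁵ + 2.33×10⁻⁵ = 5.98×10⁻⁵ T.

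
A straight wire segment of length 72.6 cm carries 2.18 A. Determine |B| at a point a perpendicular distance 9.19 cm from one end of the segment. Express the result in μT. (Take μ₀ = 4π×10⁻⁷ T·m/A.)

B ≈ 2.35 μT

For a finite straight segment, B = (μ₀I/4πd)(sinθ₁ + sinθ₂), where θ₁, θ₂ are the angles from the perpendicular to each end.
The perpendicular foot is at one end, so the two end-offsets along the wire are 0 and L = 0.726 m.
sinθ₁ = 0/√(0²+0.0919²) = 0.0000; sinθ₂ = 0.726/√(0.726²+0.0919²) = 0.9921.
B = (4π×10⁻⁷ × 2.18) / (4π × 0.0919) × (0.0000 + 0.9921) = 2.35×10⁻⁶ T.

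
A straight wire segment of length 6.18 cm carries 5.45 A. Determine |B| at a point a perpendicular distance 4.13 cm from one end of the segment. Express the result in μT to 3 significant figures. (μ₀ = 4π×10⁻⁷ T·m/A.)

For a finite straight segment, B = (μ₀I/4πd)(sinθ₁ + sinθ₂), where θ₁, θ₂ are the angles from the perpendicular to each end.
The perpendicular foot is at one end, so the two end-offsets along the wire are 0 and L = 0.0618 m.
sinθ₁ = 0/√(0²+0.0413²) = 0.0000; sinθ₂ = 0.0618/√(0.0618²+0.0413²) = 0.8314.
B = (4π×10⁻⁷ × 5.45) / (4π × 0.0413) × (0.0000 + 0.8314) = 1.10×10⁻⁵ T.

B ≈ 11.0 μT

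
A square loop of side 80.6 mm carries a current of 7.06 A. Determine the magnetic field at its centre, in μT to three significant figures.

B ≈ 99.1 μT

Each side is a finite straight segment at perpendicular distance d = a/(2 tan(π/4)) = 0.0403 m from the centre, with end-angles ±π/4.
One side contributes B₁ = (μ₀I/4πd)·2 sin(π/4) = 2.48×10⁻⁵ T.
All 4 sides add in the same direction: B = 4 × 2.48×10⁻⁵ = 9.91×10⁻⁵ T.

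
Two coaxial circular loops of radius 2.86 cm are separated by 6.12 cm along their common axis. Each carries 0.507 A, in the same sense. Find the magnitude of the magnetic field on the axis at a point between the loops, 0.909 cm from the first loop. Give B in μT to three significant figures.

B ≈ 10.9 μT

Each loop contributes B = μ₀IR²/[2(R²+z²)^(3/2)] on the axis, with z measured from that loop.
Loop 1 (z = 0.00909 m): B₁ = 9.64×10⁻⁶ T. Loop 2 (z = 0.05211 m): B₂ = 1.24×10⁻⁶ T.
The fields add: B = B₁ + B₂ = 1.09×10⁻⁵ T.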